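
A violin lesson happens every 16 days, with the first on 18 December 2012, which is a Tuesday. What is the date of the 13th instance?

The 13th occurrence is 12 intervals after the first: 12 × 16 = 192 days after 18 December 2012.
December has 31 days — 13 days to the end of December leaves 179.
January has 31 days (148 left).
February has 28 days (120 left).
March has 31 days (89 left).
April has 30 days (59 left).
May has 31 days (28 left).
28 days into June → 28 June 2013.

28 June 2013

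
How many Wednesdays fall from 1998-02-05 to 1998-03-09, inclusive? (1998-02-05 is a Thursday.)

4

1998-02-05 is a Thursday; the first Wednesday on or after it is 1998-02-11 (6 days later).
From 1998-02-11 to 1998-03-09: 17 + 9 = 26 days (rest of February, March).
26 ÷ 7 = 3 full weeks with remainder 5, so 3 more Wednesdays after the first → 4.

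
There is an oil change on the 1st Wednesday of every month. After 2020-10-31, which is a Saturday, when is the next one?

2020-11-04

October 2020 starts on a Thursday, so its 1st Wednesday is 2020-10-07 (6 days in).
That is not after 2020-10-31, so look at November 2020.
November 2020 starts on a Sunday, so its 1st Wednesday is 2020-11-04 (3 days in).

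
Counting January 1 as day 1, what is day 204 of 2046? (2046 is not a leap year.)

January has 31 days (204 − 31 = 173 remain).
February has 28 days (173 − 28 = 145 remain).
March has 31 days (145 − 31 = 114 remain).
April has 30 days (114 − 30 = 84 remain).
May has 31 days (84 − 31 = 53 remain).
June has 30 days (53 − 30 = 23 remain).
23 into July → July 23.

2046-07-23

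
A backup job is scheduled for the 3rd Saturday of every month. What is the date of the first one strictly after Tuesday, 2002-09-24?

2002-10-19

September 2002 starts on a Sunday; its first Saturday is the 7th, so the 3rd Saturday is the 21st — 2002-09-21.
That is not after 2002-09-24, so look at October 2002.
October 2002 starts on a Tuesday; its first Saturday is the 5th, so the 3rd Saturday is the 19th — 2002-10-19.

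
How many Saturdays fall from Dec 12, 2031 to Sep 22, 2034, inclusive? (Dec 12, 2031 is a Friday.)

Dec 12, 2031 is a Friday; the first Saturday on or after it is Dec 13, 2031 (1 day later).
From Dec 13, 2031 to Sep 22, 2034: 18 + 366 + 365 + 265 = 1014 days (rest of 2031, 2032, 2033, to Sep 22, 2034 in 2034).
1014 ÷ 7 = 144 full weeks with remainder 6, so 144 more Saturdays after the first → 145.

145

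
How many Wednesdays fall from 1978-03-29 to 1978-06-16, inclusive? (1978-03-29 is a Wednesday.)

12

1978-03-29 is a Wednesday; the first Wednesday on or after it is 1978-03-29.
From 1978-03-29 to 1978-06-16: 2 + 30 + 31 + 16 = 79 days (rest of March, April, May, June).
79 ÷ 7 = 11 full weeks with remainder 2, so 11 more Wednesdays after the first → 12.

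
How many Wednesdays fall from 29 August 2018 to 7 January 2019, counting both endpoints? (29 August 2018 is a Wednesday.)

19

29 August 2018 is a Wednesday; the first Wednesday on or after it is 29 August 2018.
From 29 August 2018 to 7 January 2019: 2 + 30 + 31 + 30 + 31 + 7 = 131 days (rest of August, September, October, November, December, January).
131 ÷ 7 = 18 full weeks with remainder 5, so 18 more Wednesdays after the first → 19.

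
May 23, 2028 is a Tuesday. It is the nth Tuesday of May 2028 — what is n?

Day 23 falls in week ⌈23/7⌉ of the month.
Days 1–7 hold the 1st Tuesday, 8–14 the 2nd, 15–21 the 3rd, 22–28 the 4th, 29–31 the 5th.
23 is in the range for the 4th.

4th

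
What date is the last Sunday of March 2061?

March 2061 begins on a Tuesday, so the first Sunday is March 6 (5 days later).
March 2061 has 31 days. Adding weeks: 6, 13, 20, 27 — the last one ≤ 31 is the 27th.

March 27, 2061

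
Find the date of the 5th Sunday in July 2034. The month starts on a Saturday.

July 2034 begins on a Saturday, so the first Sunday is July 2 (1 day later).
The 5th Sunday is 4 weeks later: 2 + 28 = 30.

2034-07-30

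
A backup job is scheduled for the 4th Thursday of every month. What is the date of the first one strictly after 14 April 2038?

22 April 2038

April 2038 starts on a Thursday; its first Thursday is the 1st, so the 4th Thursday is the 22nd — 22 April 2038.
22 April 2038 is after 14 April 2038, so that is the next one.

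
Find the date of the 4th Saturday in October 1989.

The first Saturday of October 1989 is October 7.
The 4th Saturday is 3 weeks later: 7 + 21 = 28.

October 28, 1989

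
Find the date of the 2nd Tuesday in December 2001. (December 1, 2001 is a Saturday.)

December 2001 begins on a Saturday, so the first Tuesday is December 4 (3 days later).
The 2nd Tuesday is 1 weeks later: 4 + 7 = 11.

11 December 2001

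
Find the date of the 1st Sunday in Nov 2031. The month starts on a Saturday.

Nov 2, 2031

Nov 2031 begins on a Saturday, so the first Sunday is Nov 2 (1 day later).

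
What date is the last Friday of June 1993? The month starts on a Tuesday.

25 June 1993

June 1993 begins on a Tuesday, so the first Friday is June 4 (3 days later).
June 1993 has 30 days. Adding weeks: 4, 11, 18, 25 — the last one ≤ 30 is the 25th.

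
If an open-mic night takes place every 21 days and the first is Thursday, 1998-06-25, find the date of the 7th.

1998-10-29

The 7th occurrence is 6 intervals after the first: 6 × 21 = 126 days after 1998-06-25.
June has 30 days — 5 days to the end of June leaves 121.
July has 31 days (90 left).
August has 31 days (59 left).
September has 30 days (29 left).
29 days into October → 1998-10-29.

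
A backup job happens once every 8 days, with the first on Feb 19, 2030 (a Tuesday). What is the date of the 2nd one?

Feb 27, 2030

The 2nd occurrence is 1 interval after the first: 1 × 8 = 8 days after Feb 19, 2030.
8 days later is Feb 27, 2030.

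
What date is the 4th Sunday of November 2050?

The first Sunday of November 2050 is November 6.
The 4th Sunday is 3 weeks later: 6 + 21 = 27.

November 27, 2050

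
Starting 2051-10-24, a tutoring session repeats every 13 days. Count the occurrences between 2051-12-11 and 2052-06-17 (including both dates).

15

Occurrences land 13·i days after 2051-10-24 for i = 0, 1, 2, …
2051-12-11 is 48 days after the start; 48 ÷ 13 = 3 remainder 9; since the remainder is 9, round up to i = 4. First occurrence in the window: #5 on 2051-12-15 (4×13 = 52 days in).
2052-06-17 is 237 days after the start; 237 ÷ 13 = 18 remainder 3. Last occurrence in the window: #19 on 2052-06-14.
Occurrences #5 through #19: 15 in total.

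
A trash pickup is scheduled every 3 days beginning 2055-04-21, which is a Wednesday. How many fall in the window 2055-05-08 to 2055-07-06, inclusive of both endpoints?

Occurrences land 3·i days after 2055-04-21 for i = 0, 1, 2, …
2055-05-08 is 17 days after the start; 17 ÷ 3 = 5 remainder 2; since the remainder is 2, round up to i = 6. First occurrence in the window: #7 on 2055-05-09 (6×3 = 18 days in).
2055-07-06 is 76 days after the start; 76 ÷ 3 = 25 remainder 1. Last occurrence in the window: #26 on 2055-07-05.
Occurrences #7 through #26: 20 in total.

20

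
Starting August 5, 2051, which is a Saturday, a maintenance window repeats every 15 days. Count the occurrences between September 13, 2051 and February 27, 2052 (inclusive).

Occurrences land 15·i days after August 5, 2051 for i = 0, 1, 2, …
September 13, 2051 is 39 days after the start; 39 ÷ 15 = 2 remainder 9; since the remainder is 9, round up to i = 3. First occurrence in the window: #4 on September 19, 2051 (3×15 = 45 days in).
February 27, 2052 is 206 days after the start; 206 ÷ 15 = 13 remainder 11. Last occurrence in the window: #14 on February 16, 2052.
Occurrences #4 through #14: 11 in total.

11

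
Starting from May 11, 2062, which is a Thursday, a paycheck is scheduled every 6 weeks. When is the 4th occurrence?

September 14, 2062

The 4th occurrence is 3 intervals after the first: 3 × 42 = 126 days after May 11, 2062.
May has 31 days — 20 days to the end of May leaves 106.
June has 30 days (76 left).
July has 31 days (45 left).
August has 31 days (14 left).
14 days into September → September 14, 2062.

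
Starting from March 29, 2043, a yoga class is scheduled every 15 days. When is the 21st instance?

The 21st occurrence is 20 intervals after the first: 20 × 15 = 300 days after March 29, 2043.
March has 31 days — 2 days to the end of March leaves 298.
April has 30 days (268 left).
May has 31 days (237 left).
June has 30 days (207 left).
July has 31 days (176 left).
August has 31 days (145 left).
September has 30 days (115 left).
October has 31 days (84 left).
November has 30 days (54 left).
December has 31 days (23 left).
23 days into January → January 23, 2044.

January 23, 2044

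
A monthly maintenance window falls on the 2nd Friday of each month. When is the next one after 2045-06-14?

June 2045 starts on a Thursday; its first Friday is the 2nd, so the 2nd Friday is the 9th — 2045-06-09.
That is not after 2045-06-14, so look at July 2045.
July 2045 starts on a Saturday; its first Friday is the 7th, so the 2nd Friday is the 14th — 2045-07-14.

2045-07-14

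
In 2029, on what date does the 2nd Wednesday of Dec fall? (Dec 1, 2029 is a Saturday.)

Dec 12, 2029

Dec 2029 begins on a Saturday, so the first Wednesday is Dec 5 (4 days later).
The 2nd Wednesday is 1 weeks later: 5 + 7 = 12.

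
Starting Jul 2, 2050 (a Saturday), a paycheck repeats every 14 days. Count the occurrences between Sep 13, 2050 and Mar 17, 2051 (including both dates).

Occurrences land 14·i days after Jul 2, 2050 for i = 0, 1, 2, …
Sep 13, 2050 is 73 days after the start; 73 ÷ 14 = 5 remainder 3; since the remainder is 3, round up to i = 6. First occurrence in the window: #7 on Sep 24, 2050 (6×14 = 84 days in).
Mar 17, 2051 is 258 days after the start; 258 ÷ 14 = 18 remainder 6. Last occurrence in the window: #19 on Mar 11, 2051.
Occurrences #7 through #19: 13 in total.

13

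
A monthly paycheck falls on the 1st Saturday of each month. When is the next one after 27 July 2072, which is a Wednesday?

6 August 2072

July 2072 starts on a Friday, so its 1st Saturday is 2 July 2072 (1 day in).
That is not after 27 July 2072, so look at August 2072.
August 2072 starts on a Monday, so its 1st Saturday is 6 August 2072 (5 days in).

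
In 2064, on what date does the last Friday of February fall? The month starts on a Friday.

February 2064 begins on a Friday, so the first Friday is February 1.
February 2064 has 29 days. Adding weeks: 1, 8, 15, 22, 29 — the last one ≤ 29 is the 29th.

February 29, 2064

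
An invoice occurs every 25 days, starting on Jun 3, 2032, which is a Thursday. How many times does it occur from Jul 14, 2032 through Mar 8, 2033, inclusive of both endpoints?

10

Occurrences land 25·i days after Jun 3, 2032 for i = 0, 1, 2, …
Jul 14, 2032 is 41 days after the start; 41 ÷ 25 = 1 remainder 16; since the remainder is 16, round up to i = 2. First occurrence in the window: #3 on Jul 23, 2032 (2×25 = 50 days in).
Mar 8, 2033 is 278 days after the start; 278 ÷ 25 = 11 remainder 3. Last occurrence in the window: #12 on Mar 5, 2033.
Occurrences #3 through #12: 10 in total.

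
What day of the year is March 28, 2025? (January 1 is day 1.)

Days in months before March: 31 + 28 = 59.
Plus 28 days into March → day 87.

87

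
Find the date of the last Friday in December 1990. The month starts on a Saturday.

28 December 1990

December 1990 begins on a Saturday, so the first Friday is December 7 (6 days later).
December 1990 has 31 days. Adding weeks: 7, 14, 21, 28 — the last one ≤ 31 is the 28th.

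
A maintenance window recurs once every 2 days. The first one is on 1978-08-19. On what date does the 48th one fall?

The 48th occurrence is 47 intervals after the first: 47 × 2 = 94 days after 1978-08-19.
August has 31 days — 12 days to the end of August leaves 82.
September has 30 days (52 left).
October has 31 days (21 left).
21 days into November → 1978-11-21.

1978-11-21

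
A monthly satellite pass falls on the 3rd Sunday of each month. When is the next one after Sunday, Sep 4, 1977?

Sep 1977 starts on a Thursday; its first Sunday is the 4th, so the 3rd Sunday is the 18th — Sep 18, 1977.
Sep 18, 1977 is after Sep 4, 1977, so that is the next one.

Sep 18, 1977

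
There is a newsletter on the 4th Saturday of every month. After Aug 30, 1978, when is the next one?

Sep 23, 1978

Aug 1978 starts on a Tuesday; its first Saturday is the 5th, so the 4th Saturday is the 26th — Aug 26, 1978.
That is not after Aug 30, 1978, so look at Sep 1978.
Sep 1978 starts on a Friday; its first Saturday is the 2nd, so the 4th Saturday is the 23rd — Sep 23, 1978.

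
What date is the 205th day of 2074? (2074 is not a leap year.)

Jul 24, 2074

Jan has 31 days (205 − 31 = 174 remain).
Feb has 28 days (174 − 28 = 146 remain).
Mar has 31 days (146 − 31 = 115 remain).
Apr has 30 days (115 − 30 = 85 remain).
May has 31 days (85 − 31 = 54 remain).
Jun has 30 days (54 − 30 = 24 remain).
24 into Jul → Jul 24.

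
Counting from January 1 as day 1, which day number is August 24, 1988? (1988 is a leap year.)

Days in months before August: 31 + 29 + 31 + 30 + 31 + 30 + 31 = 213.
Plus 24 days into August → day 237.

237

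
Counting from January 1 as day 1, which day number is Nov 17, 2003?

Days in months before Nov: 31 + 28 + 31 + 30 + 31 + 30 + 31 + 31 + 30 + 31 = 304.
Plus 17 days into Nov → day 321.

321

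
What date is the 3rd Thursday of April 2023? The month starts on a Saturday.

April 2023 begins on a Saturday, so the first Thursday is April 6 (5 days later).
The 3rd Thursday is 2 weeks later: 6 + 14 = 20.

20 April 2023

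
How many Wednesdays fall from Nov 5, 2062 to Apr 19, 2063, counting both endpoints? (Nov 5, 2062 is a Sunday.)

Nov 5, 2062 is a Sunday; the first Wednesday on or after it is Nov 8, 2062 (3 days later).
From Nov 8, 2062 to Apr 19, 2063: 22 + 31 + 31 + 28 + 31 + 19 = 162 days (rest of Nov, Dec, Jan, Feb, Mar, Apr).
162 ÷ 7 = 23 full weeks with remainder 1, so 23 more Wednesdays after the first → 24.

24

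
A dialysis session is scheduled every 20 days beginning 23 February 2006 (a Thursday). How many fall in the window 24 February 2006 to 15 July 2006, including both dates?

7

Occurrences land 20·i days after 23 February 2006 for i = 0, 1, 2, …
24 February 2006 is 1 day after the start; 1 ÷ 20 = 0 remainder 1; since the remainder is 1, round up to i = 1. First occurrence in the window: #2 on 15 March 2006 (1×20 = 20 days in).
15 July 2006 is 142 days after the start; 142 ÷ 20 = 7 remainder 2. Last occurrence in the window: #8 on 13 July 2006.
Occurrences #2 through #8: 7 in total.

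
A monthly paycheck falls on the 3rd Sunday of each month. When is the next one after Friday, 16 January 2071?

18 January 2071

January 2071 starts on a Thursday; its first Sunday is the 4th, so the 3rd Sunday is the 18th — 18 January 2071.
18 January 2071 is after 16 January 2071, so that is the next one.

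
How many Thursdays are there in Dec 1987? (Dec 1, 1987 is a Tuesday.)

5

Dec 1, 1987 is a Tuesday; the first Thursday on or after it is Dec 3, 1987 (2 days later).
From Dec 3, 1987 to Dec 31, 1987 is 31 − 3 = 28 days.
28 ÷ 7 = 4 full weeks with remainder 0, so 4 more Thursdays after the first → 5.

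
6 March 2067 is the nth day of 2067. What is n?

Days in months before March: 31 + 28 = 59.
Plus 6 days into March → day 65.

65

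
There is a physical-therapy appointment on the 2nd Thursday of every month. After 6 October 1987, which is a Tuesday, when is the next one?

8 October 1987

October 1987 starts on a Thursday; its first Thursday is the 1st, so the 2nd Thursday is the 8th — 8 October 1987.
8 October 1987 is after 6 October 1987, so that is the next one.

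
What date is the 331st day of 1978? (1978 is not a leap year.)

Nov 27, 1978

Jan has 31 days (331 − 31 = 300 remain).
Feb has 28 days (300 − 28 = 272 remain).
Mar has 31 days (272 − 31 = 241 remain).
Apr has 30 days (241 − 30 = 211 remain).
May has 31 days (211 − 31 = 180 remain).
Jun has 30 days (180 − 30 = 150 remain).
Jul has 31 days (150 − 31 = 119 remain).
Aug has 31 days (119 − 31 = 88 remain).
Sep has 30 days (88 − 30 = 58 remain).
Oct has 31 days (58 − 31 = 27 remain).
27 into Nov → Nov 27.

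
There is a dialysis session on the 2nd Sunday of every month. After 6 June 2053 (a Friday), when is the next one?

June 2053 starts on a Sunday; its first Sunday is the 1st, so the 2nd Sunday is the 8th — 8 June 2053.
8 June 2053 is after 6 June 2053, so that is the next one.

8 June 2053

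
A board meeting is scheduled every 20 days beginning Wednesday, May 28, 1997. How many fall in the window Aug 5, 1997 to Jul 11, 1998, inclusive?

17

Occurrences land 20·i days after May 28, 1997 for i = 0, 1, 2, …
Aug 5, 1997 is 69 days after the start; 69 ÷ 20 = 3 remainder 9; since the remainder is 9, round up to i = 4. First occurrence in the window: #5 on Aug 16, 1997 (4×20 = 80 days in).
Jul 11, 1998 is 409 days after the start; 409 ÷ 20 = 20 remainder 9. Last occurrence in the window: #21 on Jul 2, 1998.
Occurrences #5 through #21: 17 in total.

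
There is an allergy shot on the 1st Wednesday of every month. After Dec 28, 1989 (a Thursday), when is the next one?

Jan 3, 1990

Dec 1989 starts on a Friday, so its 1st Wednesday is Dec 6, 1989 (5 days in).
That is not after Dec 28, 1989, so look at Jan 1990.
Jan 1990 starts on a Monday, so its 1st Wednesday is Jan 3, 1990 (2 days in).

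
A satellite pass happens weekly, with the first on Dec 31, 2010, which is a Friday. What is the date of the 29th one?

The 29th occurrence is 28 intervals after the first: 28 × 7 = 196 days after Dec 31, 2010.
Dec has 31 days — 0 days to the end of Dec leaves 196.
Jan has 31 days (165 left).
Feb has 28 days (137 left).
Mar has 31 days (106 left).
Apr has 30 days (76 left).
May has 31 days (45 left).
Jun has 30 days (15 left).
15 days into Jul → Jul 15, 2011.

Jul 15, 2011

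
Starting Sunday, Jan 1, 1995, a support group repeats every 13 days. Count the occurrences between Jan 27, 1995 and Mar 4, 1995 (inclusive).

Occurrences land 13·i days after Jan 1, 1995 for i = 0, 1, 2, …
Jan 27, 1995 is 26 days after the start; 26 ÷ 13 = 2 remainder 0. First occurrence in the window: #3 on Jan 27, 1995 (2×13 = 26 days in).
Mar 4, 1995 is 62 days after the start; 62 ÷ 13 = 4 remainder 10. Last occurrence in the window: #5 on Feb 22, 1995.
Occurrences #3 through #5: 3 in total.

3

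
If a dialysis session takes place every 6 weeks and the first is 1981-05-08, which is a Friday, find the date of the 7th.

1982-01-15

The 7th occurrence is 6 intervals after the first: 6 × 42 = 252 days after 1981-05-08.
May has 31 days — 23 days to the end of May leaves 229.
June has 30 days (199 left).
July has 31 days (168 left).
August has 31 days (137 left).
September has 30 days (107 left).
October has 31 days (76 left).
November has 30 days (46 left).
December has 31 days (15 left).
15 days into January → 1982-01-15.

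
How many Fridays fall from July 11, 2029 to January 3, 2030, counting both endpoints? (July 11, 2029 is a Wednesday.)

25

July 11, 2029 is a Wednesday; the first Friday on or after it is July 13, 2029 (2 days later).
From July 13, 2029 to January 3, 2030: 18 + 31 + 30 + 31 + 30 + 31 + 3 = 174 days (rest of July, August, September, October, November, December, January).
174 ÷ 7 = 24 full weeks with remainder 6, so 24 more Fridays after the first → 25.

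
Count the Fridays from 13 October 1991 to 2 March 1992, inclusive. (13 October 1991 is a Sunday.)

13 October 1991 is a Sunday; the first Friday on or after it is 18 October 1991 (5 days later).
From 18 October 1991 to 2 March 1992: 13 + 30 + 31 + 31 + 29 + 2 = 136 days (rest of October, November, December, January, February, March).
136 ÷ 7 = 19 full weeks with remainder 3, so 19 more Fridays after the first → 20.

20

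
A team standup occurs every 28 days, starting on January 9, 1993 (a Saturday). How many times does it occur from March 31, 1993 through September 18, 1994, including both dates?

Occurrences land 28·i days after January 9, 1993 for i = 0, 1, 2, …
March 31, 1993 is 81 days after the start; 81 ÷ 28 = 2 remainder 25; since the remainder is 25, round up to i = 3. First occurrence in the window: #4 on April 3, 1993 (3×28 = 84 days in).
September 18, 1994 is 617 days after the start; 617 ÷ 28 = 22 remainder 1. Last occurrence in the window: #23 on September 17, 1994.
Occurrences #4 through #23: 20 in total.

20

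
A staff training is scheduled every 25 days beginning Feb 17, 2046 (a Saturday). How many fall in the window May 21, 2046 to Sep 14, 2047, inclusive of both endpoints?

Occurrences land 25·i days after Feb 17, 2046 for i = 0, 1, 2, …
May 21, 2046 is 93 days after the start; 93 ÷ 25 = 3 remainder 18; since the remainder is 18, round up to i = 4. First occurrence in the window: #5 on May 28, 2046 (4×25 = 100 days in).
Sep 14, 2047 is 574 days after the start; 574 ÷ 25 = 22 remainder 24. Last occurrence in the window: #23 on Aug 21, 2047.
Occurrences #5 through #23: 19 in total.

19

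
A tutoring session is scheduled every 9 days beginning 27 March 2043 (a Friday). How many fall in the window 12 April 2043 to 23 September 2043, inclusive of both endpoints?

Occurrences land 9·i days after 27 March 2043 for i = 0, 1, 2, …
12 April 2043 is 16 days after the start; 16 ÷ 9 = 1 remainder 7; since the remainder is 7, round up to i = 2. First occurrence in the window: #3 on 14 April 2043 (2×9 = 18 days in).
23 September 2043 is 180 days after the start; 180 ÷ 9 = 20 remainder 0. Last occurrence in the window: #21 on 23 September 2043.
Occurrences #3 through #21: 19 in total.

19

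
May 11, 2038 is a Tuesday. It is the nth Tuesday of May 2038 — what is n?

2nd

Day 11 falls in week ⌈11/7⌉ of the month.
Days 1–7 hold the 1st Tuesday, 8–14 the 2nd, 15–21 the 3rd, 22–28 the 4th, 29–31 the 5th.
11 is in the range for the 2nd.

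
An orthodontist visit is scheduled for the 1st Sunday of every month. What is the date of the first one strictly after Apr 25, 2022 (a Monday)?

May 1, 2022

Apr 2022 starts on a Friday, so its 1st Sunday is Apr 3, 2022 (2 days in).
That is not after Apr 25, 2022, so look at May 2022.
May 2022 starts on a Sunday, so its 1st Sunday is May 1, 2022.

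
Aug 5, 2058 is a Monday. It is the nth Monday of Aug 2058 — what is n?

Day 5 falls in week ⌈5/7⌉ of the month.
Days 1–7 hold the 1st Monday, 8–14 the 2nd, 15–21 the 3rd, 22–28 the 4th, 29–31 the 5th.
5 is in the range for the 1st.

1st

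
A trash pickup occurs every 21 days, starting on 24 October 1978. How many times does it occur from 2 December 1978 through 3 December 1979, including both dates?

Occurrences land 21·i days after 24 October 1978 for i = 0, 1, 2, …
2 December 1978 is 39 days after the start; 39 ÷ 21 = 1 remainder 18; since the remainder is 18, round up to i = 2. First occurrence in the window: #3 on 5 December 1978 (2×21 = 42 days in).
3 December 1979 is 405 days after the start; 405 ÷ 21 = 19 remainder 6. Last occurrence in the window: #20 on 27 November 1979.
Occurrences #3 through #20: 18 in total.

18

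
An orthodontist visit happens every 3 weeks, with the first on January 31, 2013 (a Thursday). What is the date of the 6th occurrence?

May 16, 2013

The 6th occurrence is 5 intervals after the first: 5 × 21 = 105 days after January 31, 2013.
January has 31 days — 0 days to the end of January leaves 105.
February has 28 days (77 left).
March has 31 days (46 left).
April has 30 days (16 left).
16 days into May → May 16, 2013.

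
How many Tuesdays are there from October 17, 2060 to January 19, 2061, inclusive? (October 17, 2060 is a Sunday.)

14

October 17, 2060 is a Sunday; the first Tuesday on or after it is October 19, 2060 (2 days later).
From October 19, 2060 to January 19, 2061: 12 + 30 + 31 + 19 = 92 days (rest of October, November, December, January).
92 ÷ 7 = 13 full weeks with remainder 1, so 13 more Tuesdays after the first → 14.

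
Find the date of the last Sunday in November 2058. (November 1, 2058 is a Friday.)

2058-11-24

November 2058 begins on a Friday, so the first Sunday is November 3 (2 days later).
November 2058 has 30 days. Adding weeks: 3, 10, 17, 24 — the last one ≤ 30 is the 24th.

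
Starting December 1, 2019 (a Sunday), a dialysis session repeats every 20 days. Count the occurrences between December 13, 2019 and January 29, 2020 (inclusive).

Occurrences land 20·i days after December 1, 2019 for i = 0, 1, 2, …
December 13, 2019 is 12 days after the start; 12 ÷ 20 = 0 remainder 12; since the remainder is 12, round up to i = 1. First occurrence in the window: #2 on December 21, 2019 (1×20 = 20 days in).
January 29, 2020 is 59 days after the start; 59 ÷ 20 = 2 remainder 19. Last occurrence in the window: #3 on January 10, 2020.
Occurrences #2 through #3: 2 in total.

2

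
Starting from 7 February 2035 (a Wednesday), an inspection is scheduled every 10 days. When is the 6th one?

29 March 2035

The 6th occurrence is 5 intervals after the first: 5 × 10 = 50 days after 7 February 2035.
February has 28 days — 21 days to the end of February leaves 29.
29 days into March → 29 March 2035.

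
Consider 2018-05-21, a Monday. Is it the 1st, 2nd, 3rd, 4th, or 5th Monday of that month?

3rd

Day 21 falls in week ⌈21/7⌉ of the month.
Days 1–7 hold the 1st Monday, 8–14 the 2nd, 15–21 the 3rd, 22–28 the 4th, 29–31 the 5th.
21 is in the range for the 3rd.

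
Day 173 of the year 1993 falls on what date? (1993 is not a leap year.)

January has 31 days (173 − 31 = 142 remain).
February has 28 days (142 − 28 = 114 remain).
March has 31 days (114 − 31 = 83 remain).
April has 30 days (83 − 30 = 53 remain).
May has 31 days (53 − 31 = 22 remain).
22 into June → June 22.

June 22, 1993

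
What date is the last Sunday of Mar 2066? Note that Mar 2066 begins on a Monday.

Mar 2066 begins on a Monday, so the first Sunday is Mar 7 (6 days later).
Mar 2066 has 31 days. Adding weeks: 7, 14, 21, 28 — the last one ≤ 31 is the 28th.

Mar 28, 2066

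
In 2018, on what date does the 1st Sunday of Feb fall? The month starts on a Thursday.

Feb 2018 begins on a Thursday, so the first Sunday is Feb 4 (3 days later).

Feb 4, 2018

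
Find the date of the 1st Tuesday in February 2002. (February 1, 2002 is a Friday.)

February 5, 2002

February 2002 begins on a Friday, so the first Tuesday is February 5 (4 days later).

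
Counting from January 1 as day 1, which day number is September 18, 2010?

Days in months before September: 31 + 28 + 31 + 30 + 31 + 30 + 31 + 31 = 243.
Plus 18 days into September → day 261.

261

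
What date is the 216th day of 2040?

2040-08-03

January has 31 days (216 − 31 = 185 remain).
February has 29 days (185 − 29 = 156 remain).
March has 31 days (156 − 31 = 125 remain).
April has 30 days (125 − 30 = 95 remain).
May has 31 days (95 − 31 = 64 remain).
June has 30 days (64 − 30 = 34 remain).
July has 31 days (34 − 31 = 3 remain).
3 into August → August 3.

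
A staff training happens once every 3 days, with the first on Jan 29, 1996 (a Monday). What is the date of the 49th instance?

The 49th occurrence is 48 intervals after the first: 48 × 3 = 144 days after Jan 29, 1996.
Jan has 31 days — 2 days to the end of Jan leaves 142.
Feb has 29 days (113 left).
Mar has 31 days (82 left).
Apr has 30 days (52 left).
May has 31 days (21 left).
21 days into Jun → Jun 21, 1996.

Jun 21, 1996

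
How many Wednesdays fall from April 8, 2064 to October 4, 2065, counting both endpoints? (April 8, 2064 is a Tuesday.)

78

April 8, 2064 is a Tuesday; the first Wednesday on or after it is April 9, 2064 (1 day later).
From April 9, 2064 to October 4, 2065: 266 + 277 = 543 days (rest of 2064, to October 4, 2065 in 2065).
543 ÷ 7 = 77 full weeks with remainder 4, so 77 more Wednesdays after the first → 78.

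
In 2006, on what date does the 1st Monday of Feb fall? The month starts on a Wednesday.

Feb 6, 2006

Feb 2006 begins on a Wednesday, so the first Monday is Feb 6 (5 days later).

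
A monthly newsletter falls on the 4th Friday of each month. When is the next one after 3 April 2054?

April 2054 starts on a Wednesday; its first Friday is the 3rd, so the 4th Friday is the 24th — 24 April 2054.
24 April 2054 is after 3 April 2054, so that is the next one.

24 April 2054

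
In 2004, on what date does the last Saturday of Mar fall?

Mar 27, 2004

Mar 2004 begins on a Monday, so the first Saturday is Mar 6 (5 days later).
Mar 2004 has 31 days. Adding weeks: 6, 13, 20, 27 — the last one ≤ 31 is the 27th.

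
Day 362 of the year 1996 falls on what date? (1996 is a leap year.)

January has 31 days (362 − 31 = 331 remain).
February has 29 days (331 − 29 = 302 remain).
March has 31 days (302 − 31 = 271 remain).
April has 30 days (271 − 30 = 241 remain).
May has 31 days (241 − 31 = 210 remain).
June has 30 days (210 − 30 = 180 remain).
July has 31 days (180 − 31 = 149 remain).
August has 31 days (149 − 31 = 118 remain).
September has 30 days (118 − 30 = 88 remain).
October has 31 days (88 − 31 = 57 remain).
November has 30 days (57 − 30 = 27 remain).
27 into December → December 27.

December 27, 1996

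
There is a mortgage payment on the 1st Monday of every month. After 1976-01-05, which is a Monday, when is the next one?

January 1976 starts on a Thursday, so its 1st Monday is 1976-01-05 (4 days in).
That is not after 1976-01-05, so look at February 1976.
February 1976 starts on a Sunday, so its 1st Monday is 1976-02-02 (1 day in).

1976-02-02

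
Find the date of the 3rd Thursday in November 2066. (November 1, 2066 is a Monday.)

November 18, 2066

November 2066 begins on a Monday, so the first Thursday is November 4 (3 days later).
The 3rd Thursday is 2 weeks later: 4 + 14 = 18.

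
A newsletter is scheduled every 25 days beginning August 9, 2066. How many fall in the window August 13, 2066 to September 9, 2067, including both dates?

Occurrences land 25·i days after August 9, 2066 for i = 0, 1, 2, …
August 13, 2066 is 4 days after the start; 4 ÷ 25 = 0 remainder 4; since the remainder is 4, round up to i = 1. First occurrence in the window: #2 on September 3, 2066 (1×25 = 25 days in).
September 9, 2067 is 396 days after the start; 396 ÷ 25 = 15 remainder 21. Last occurrence in the window: #16 on August 19, 2067.
Occurrences #2 through #16: 15 in total.

15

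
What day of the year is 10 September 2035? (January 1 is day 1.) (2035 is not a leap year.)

253

Days in months before September: 31 + 28 + 31 + 30 + 31 + 30 + 31 + 31 = 243.
Plus 10 days into September → day 253.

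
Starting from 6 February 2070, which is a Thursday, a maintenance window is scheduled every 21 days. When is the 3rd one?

20 March 2070

The 3rd occurrence is 2 intervals after the first: 2 × 21 = 42 days after 6 February 2070.
February has 28 days — 22 days to the end of February leaves 20.
20 days into March → 20 March 2070.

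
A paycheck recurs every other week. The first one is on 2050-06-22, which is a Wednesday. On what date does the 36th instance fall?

The 36th occurrence is 35 intervals after the first: 35 × 14 = 490 days after 2050-06-22.
June has 30 days — 8 days to the end of June leaves 482.
From end of June to end of 2050 is 184 days (298 left).
January has 31 days (267 left).
February has 28 days (239 left).
March has 31 days (208 left).
April has 30 days (178 left).
May has 31 days (147 left).
June has 30 days (117 left).
July has 31 days (86 left).
August has 31 days (55 left).
September has 30 days (25 left).
25 days into October → 2051-10-25.

2051-10-25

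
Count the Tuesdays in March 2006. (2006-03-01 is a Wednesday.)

4

2006-03-01 is a Wednesday; the first Tuesday on or after it is 2006-03-07 (6 days later).
From 2006-03-07 to 2006-03-31 is 31 − 7 = 24 days.
24 ÷ 7 = 3 full weeks with remainder 3, so 3 more Tuesdays after the first → 4.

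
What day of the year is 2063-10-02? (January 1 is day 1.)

275

Days in months before October: 31 + 28 + 31 + 30 + 31 + 30 + 31 + 31 + 30 = 273.
Plus 2 days into October → day 275.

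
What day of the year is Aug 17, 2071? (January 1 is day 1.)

Days in months before Aug: 31 + 28 + 31 + 30 + 31 + 30 + 31 = 212.
Plus 17 days into Aug → day 229.

229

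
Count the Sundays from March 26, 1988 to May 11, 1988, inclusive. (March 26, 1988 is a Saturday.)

7

March 26, 1988 is a Saturday; the first Sunday on or after it is March 27, 1988 (1 day later).
From March 27, 1988 to May 11, 1988: 4 + 30 + 11 = 45 days (rest of March, April, May).
45 ÷ 7 = 6 full weeks with remainder 3, so 6 more Sundays after the first → 7.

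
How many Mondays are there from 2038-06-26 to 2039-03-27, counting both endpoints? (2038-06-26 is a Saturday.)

39

2038-06-26 is a Saturday; the first Monday on or after it is 2038-06-28 (2 days later).
From 2038-06-28 to 2039-03-27: 2 + 31 + 31 + 30 + 31 + 30 + 31 + 31 + 28 + 27 = 272 days (rest of June, July, August, September, October, November, December, January, February, March).
272 ÷ 7 = 38 full weeks with remainder 6, so 38 more Mondays after the first → 39.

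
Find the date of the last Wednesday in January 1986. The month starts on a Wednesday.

January 1986 begins on a Wednesday, so the first Wednesday is January 1.
January 1986 has 31 days. Adding weeks: 1, 8, 15, 22, 29 — the last one ≤ 31 is the 29th.

January 29, 1986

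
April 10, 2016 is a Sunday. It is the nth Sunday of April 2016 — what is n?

Day 10 falls in week ⌈10/7⌉ of the month.
Days 1–7 hold the 1st Sunday, 8–14 the 2nd, 15–21 the 3rd, 22–28 the 4th, 29–31 the 5th.
10 is in the range for the 2nd.

2nd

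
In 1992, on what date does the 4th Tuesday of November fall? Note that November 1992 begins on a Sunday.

November 1992 begins on a Sunday, so the first Tuesday is November 3 (2 days later).
The 4th Tuesday is 3 weeks later: 3 + 21 = 24.

1992-11-24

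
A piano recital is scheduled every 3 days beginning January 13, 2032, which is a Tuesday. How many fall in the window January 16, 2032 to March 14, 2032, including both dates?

Occurrences land 3·i days after January 13, 2032 for i = 0, 1, 2, …
January 16, 2032 is 3 days after the start; 3 ÷ 3 = 1 remainder 0. First occurrence in the window: #2 on January 16, 2032 (1×3 = 3 days in).
March 14, 2032 is 61 days after the start; 61 ÷ 3 = 20 remainder 1. Last occurrence in the window: #21 on March 13, 2032.
Occurrences #2 through #21: 20 in total.

20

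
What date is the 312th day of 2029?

Jan has 31 days (312 − 31 = 281 remain).
Feb has 28 days (281 − 28 = 253 remain).
Mar has 31 days (253 − 31 = 222 remain).
Apr has 30 days (222 − 30 = 192 remain).
May has 31 days (192 − 31 = 161 remain).
Jun has 30 days (161 − 30 = 131 remain).
Jul has 31 days (131 − 31 = 100 remain).
Aug has 31 days (100 − 31 = 69 remain).
Sep has 30 days (69 − 30 = 39 remain).
Oct has 31 days (39 − 31 = 8 remain).
8 into Nov → Nov 8.

Nov 8, 2029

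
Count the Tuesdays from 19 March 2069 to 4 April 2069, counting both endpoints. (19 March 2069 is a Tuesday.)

3

19 March 2069 is a Tuesday; the first Tuesday on or after it is 19 March 2069.
From 19 March 2069 to 4 April 2069: 12 + 4 = 16 days (rest of March, April).
16 ÷ 7 = 2 full weeks with remainder 2, so 2 more Tuesdays after the first → 3.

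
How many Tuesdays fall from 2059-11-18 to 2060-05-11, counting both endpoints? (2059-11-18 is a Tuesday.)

2059-11-18 is a Tuesday; the first Tuesday on or after it is 2059-11-18.
From 2059-11-18 to 2060-05-11: 12 + 31 + 31 + 29 + 31 + 30 + 11 = 175 days (rest of November, December, January, February, March, April, May).
175 ÷ 7 = 25 full weeks with remainder 0, so 25 more Tuesdays after the first → 26.

26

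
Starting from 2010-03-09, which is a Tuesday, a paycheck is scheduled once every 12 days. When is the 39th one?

The 39th occurrence is 38 intervals after the first: 38 × 12 = 456 days after 2010-03-09.
March has 31 days — 22 days to the end of March leaves 434.
From end of March to end of 2010 is 275 days (159 left).
January has 31 days (128 left).
February has 28 days (100 left).
March has 31 days (69 left).
April has 30 days (39 left).
May has 31 days (8 left).
8 days into June → 2011-06-08.

2011-06-08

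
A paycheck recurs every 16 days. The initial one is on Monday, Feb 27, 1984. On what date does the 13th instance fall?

The 13th occurrence is 12 intervals after the first: 12 × 16 = 192 days after Feb 27, 1984.
Feb has 29 days — 2 days to the end of Feb leaves 190.
Mar has 31 days (159 left).
Apr has 30 days (129 left).
May has 31 days (98 left).
Jun has 30 days (68 left).
Jul has 31 days (37 left).
Aug has 31 days (6 left).
6 days into Sep → Sep 6, 1984.

Sep 6, 1984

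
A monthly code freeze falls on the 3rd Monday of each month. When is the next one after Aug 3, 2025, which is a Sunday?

Aug 2025 starts on a Friday; its first Monday is the 4th, so the 3rd Monday is the 18th — Aug 18, 2025.
Aug 18, 2025 is after Aug 3, 2025, so that is the next one.

Aug 18, 2025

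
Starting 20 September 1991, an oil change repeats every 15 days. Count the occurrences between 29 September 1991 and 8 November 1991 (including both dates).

Occurrences land 15·i days after 20 September 1991 for i = 0, 1, 2, …
29 September 1991 is 9 days after the start; 9 ÷ 15 = 0 remainder 9; since the remainder is 9, round up to i = 1. First occurrence in the window: #2 on 5 October 1991 (1×15 = 15 days in).
8 November 1991 is 49 days after the start; 49 ÷ 15 = 3 remainder 4. Last occurrence in the window: #4 on 4 November 1991.
Occurrences #2 through #4: 3 in total.

3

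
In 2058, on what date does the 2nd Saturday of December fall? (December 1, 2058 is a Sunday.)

14 December 2058

December 2058 begins on a Sunday, so the first Saturday is December 7 (6 days later).
The 2nd Saturday is 1 weeks later: 7 + 7 = 14.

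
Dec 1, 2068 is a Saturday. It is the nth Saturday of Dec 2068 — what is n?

1st

Day 1 falls in week ⌈1/7⌉ of the month.
Days 1–7 hold the 1st Saturday, 8–14 the 2nd, 15–21 the 3rd, 22–28 the 4th, 29–31 the 5th.
1 is in the range for the 1st.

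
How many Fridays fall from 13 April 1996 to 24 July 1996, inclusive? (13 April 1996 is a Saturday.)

14

13 April 1996 is a Saturday; the first Friday on or after it is 19 April 1996 (6 days later).
From 19 April 1996 to 24 July 1996: 11 + 31 + 30 + 24 = 96 days (rest of April, May, June, July).
96 ÷ 7 = 13 full weeks with remainder 5, so 13 more Fridays after the first → 14.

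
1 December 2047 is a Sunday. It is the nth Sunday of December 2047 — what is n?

1st

Day 1 falls in week ⌈1/7⌉ of the month.
Days 1–7 hold the 1st Sunday, 8–14 the 2nd, 15–21 the 3rd, 22–28 the 4th, 29–31 the 5th.
1 is in the range for the 1st.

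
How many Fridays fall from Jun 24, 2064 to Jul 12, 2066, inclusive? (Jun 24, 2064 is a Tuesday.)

107

Jun 24, 2064 is a Tuesday; the first Friday on or after it is Jun 27, 2064 (3 days later).
From Jun 27, 2064 to Jul 12, 2066: 187 + 365 + 193 = 745 days (rest of 2064, 2065, to Jul 12, 2066 in 2066).
745 ÷ 7 = 106 full weeks with remainder 3, so 106 more Fridays after the first → 107.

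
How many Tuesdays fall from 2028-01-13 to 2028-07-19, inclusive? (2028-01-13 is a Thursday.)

27

2028-01-13 is a Thursday; the first Tuesday on or after it is 2028-01-18 (5 days later).
From 2028-01-18 to 2028-07-19: 13 + 29 + 31 + 30 + 31 + 30 + 19 = 183 days (rest of January, February, March, April, May, June, July).
183 ÷ 7 = 26 full weeks with remainder 1, so 26 more Tuesdays after the first → 27.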